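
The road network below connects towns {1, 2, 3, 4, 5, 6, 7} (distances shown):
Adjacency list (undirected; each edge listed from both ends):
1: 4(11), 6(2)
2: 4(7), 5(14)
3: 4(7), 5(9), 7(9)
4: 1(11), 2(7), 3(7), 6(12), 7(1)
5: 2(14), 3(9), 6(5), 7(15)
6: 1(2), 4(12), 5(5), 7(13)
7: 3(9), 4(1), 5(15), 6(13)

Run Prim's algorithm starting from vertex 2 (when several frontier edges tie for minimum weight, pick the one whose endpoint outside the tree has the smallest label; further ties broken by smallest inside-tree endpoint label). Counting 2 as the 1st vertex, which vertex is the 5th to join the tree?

Prim, starting at 2.
Step 1: frontier [2 4 7, 2 5 14] → take 2 4 (7); add 4.
Step 2: frontier [2 5 14, 4 7 1, 3 4 7, 1 4 11, 4 6 12] → take 4 7 (1); add 7.
Step 3: frontier [2 5 14, 3 4 7, 1 4 11, 4 6 12, 3 7 9, 6 7 13, 5 7 15] → take 3 4 (7); add 3.
Step 4: frontier [2 5 14, 3 5 9, 1 4 11, 4 6 12, 6 7 13, 5 7 15] → take 3 5 (9); add 5.
Step 5: frontier [1 4 11, 4 6 12, 5 6 5, 6 7 13] → take 5 6 (5); add 6.
Step 6: frontier [1 4 11, 1 6 2] → take 1 6 (2); add 1.
Vertex order: 2, 4, 7, 3, 5, 6, 1. The 5th vertex is 5.

5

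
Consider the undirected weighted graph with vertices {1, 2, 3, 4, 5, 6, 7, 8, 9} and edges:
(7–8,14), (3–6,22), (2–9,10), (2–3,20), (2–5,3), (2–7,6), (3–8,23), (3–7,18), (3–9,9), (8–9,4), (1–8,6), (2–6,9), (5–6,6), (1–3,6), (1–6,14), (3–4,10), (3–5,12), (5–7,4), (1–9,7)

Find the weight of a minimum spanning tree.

Prim, starting at 6.
Step 1: cheapest edge leaving the tree is 5–6 (6); add 5.
Step 2: cheapest edge leaving the tree is 2–5 (3); add 2.
Step 3: cheapest edge leaving the tree is 5–7 (4); add 7.
Step 4: cheapest edge leaving the tree is 2–9 (10); add 9.
Step 5: cheapest edge leaving the tree is 8–9 (4); add 8.
Step 6: cheapest edge leaving the tree is 1–8 (6); add 1.
Step 7: cheapest edge leaving the tree is 1–3 (6); add 3.
Step 8: cheapest edge leaving the tree is 3–4 (10); add 4.
MST edges: 5–6, 2–5, 5–7, 2–9, 8–9, 1–8, 1–3, 3–4; total weight 6+3+4+10+4+6+6+10 = 49.

49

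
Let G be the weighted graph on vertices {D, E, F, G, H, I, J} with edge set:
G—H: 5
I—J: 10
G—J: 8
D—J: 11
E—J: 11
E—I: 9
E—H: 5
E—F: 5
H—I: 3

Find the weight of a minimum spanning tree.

Kruskal: consider edges lightest-first.
H—I (3): add — endpoints in different components.
E—F (5): add — endpoints in different components.
E—H (5): add — endpoints in different components.
G—H (5): add — endpoints in different components.
G—J (8): add — endpoints in different components.
E—I (9): skip — E and I already connected.
I—J (10): skip — I and J already connected.
D—J (11): add — endpoints in different components.
MST edges: H—I, E—F, E—H, G—H, G—J, D—J; total weight 3+5+5+5+8+11 = 37.

37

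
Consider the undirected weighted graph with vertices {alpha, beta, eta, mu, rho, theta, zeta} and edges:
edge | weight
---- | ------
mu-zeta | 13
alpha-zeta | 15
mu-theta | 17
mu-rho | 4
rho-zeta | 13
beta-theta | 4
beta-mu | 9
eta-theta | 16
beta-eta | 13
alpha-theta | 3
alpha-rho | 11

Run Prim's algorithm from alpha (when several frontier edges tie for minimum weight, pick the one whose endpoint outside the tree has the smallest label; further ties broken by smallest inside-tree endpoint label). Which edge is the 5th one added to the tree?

Grow the tree from alpha using Prim:
Step 1: cheapest edge leaving the tree is alpha-theta (3); add theta.
Step 2: cheapest edge leaving the tree is beta-theta (4); add beta.
Step 3: cheapest edge leaving the tree is beta-mu (9); add mu.
Step 4: cheapest edge leaving the tree is mu-rho (4); add rho.
Step 5: cheapest edge leaving the tree is beta-eta (13); add eta.
Step 6: cheapest edge leaving the tree is mu-zeta (13); add zeta.
The 5th edge added is beta-eta.

beta-eta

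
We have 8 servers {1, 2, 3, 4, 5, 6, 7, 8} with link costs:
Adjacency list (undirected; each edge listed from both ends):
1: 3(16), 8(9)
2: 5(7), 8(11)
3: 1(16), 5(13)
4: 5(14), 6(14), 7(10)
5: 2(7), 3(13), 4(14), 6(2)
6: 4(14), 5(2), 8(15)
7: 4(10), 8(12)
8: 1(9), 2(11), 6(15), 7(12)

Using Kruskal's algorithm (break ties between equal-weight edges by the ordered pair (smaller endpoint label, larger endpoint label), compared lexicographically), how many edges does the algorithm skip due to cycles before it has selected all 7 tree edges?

Sort edges by weight, then run Kruskal:
5—6 (2): add — endpoints in different components.
2—5 (7): add — endpoints in different components.
1—8 (9): add — endpoints in different components.
4—7 (10): add — endpoints in different components.
2—8 (11): add — endpoints in different components.
7—8 (12): add — endpoints in different components.
3—5 (13): add — endpoints in different components.
Edges rejected before the tree was complete: 0.

0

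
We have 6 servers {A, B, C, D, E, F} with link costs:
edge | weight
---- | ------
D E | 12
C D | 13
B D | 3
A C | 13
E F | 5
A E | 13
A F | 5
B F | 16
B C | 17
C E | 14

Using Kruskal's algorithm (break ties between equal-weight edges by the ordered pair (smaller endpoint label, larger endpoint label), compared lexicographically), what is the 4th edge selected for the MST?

Kruskal: consider edges lightest-first.
B D (3): add. Components now {A} {B,D} {C} {E} {F}
A F (5): add. Components now {A,F} {B,D} {C} {E}
E F (5): add. Components now {A,E,F} {B,D} {C}
D E (12): add. Components now {A,B,D,E,F} {C}
A C (13): add. Components now {A,B,C,D,E,F}
The 4th edge added is D E.

D-E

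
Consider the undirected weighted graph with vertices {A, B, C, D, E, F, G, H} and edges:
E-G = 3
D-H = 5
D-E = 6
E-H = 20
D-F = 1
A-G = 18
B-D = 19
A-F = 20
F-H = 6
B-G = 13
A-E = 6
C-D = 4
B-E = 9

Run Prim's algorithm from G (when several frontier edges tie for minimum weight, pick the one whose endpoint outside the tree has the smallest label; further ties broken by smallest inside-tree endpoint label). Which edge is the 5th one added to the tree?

Prim's algorithm from G:
Step 1: cheapest edge leaving the tree is E-G (3); add E.
Step 2: cheapest edge leaving the tree is A-E (6); add A.
Step 3: cheapest edge leaving the tree is D-E (6); add D.
Step 4: cheapest edge leaving the tree is D-F (1); add F.
Step 5: cheapest edge leaving the tree is C-D (4); add C.
Step 6: cheapest edge leaving the tree is D-H (5); add H.
Step 7: cheapest edge leaving the tree is B-E (9); add B.
The 5th edge added is C-D.

C-D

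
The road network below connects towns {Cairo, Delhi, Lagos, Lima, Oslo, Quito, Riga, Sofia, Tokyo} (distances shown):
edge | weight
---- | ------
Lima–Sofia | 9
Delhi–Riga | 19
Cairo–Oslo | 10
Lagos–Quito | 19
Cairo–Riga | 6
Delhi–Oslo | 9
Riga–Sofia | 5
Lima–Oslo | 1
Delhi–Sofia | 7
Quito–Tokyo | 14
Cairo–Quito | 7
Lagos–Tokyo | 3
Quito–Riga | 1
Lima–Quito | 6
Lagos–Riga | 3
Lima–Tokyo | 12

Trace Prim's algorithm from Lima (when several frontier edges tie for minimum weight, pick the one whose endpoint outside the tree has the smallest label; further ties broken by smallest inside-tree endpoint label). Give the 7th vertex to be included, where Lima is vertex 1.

Sofia

Prim's algorithm from Lima:
Step 1: cheapest edge leaving the tree is Lima–Oslo (1); add Oslo.
Step 2: cheapest edge leaving the tree is Lima–Quito (6); add Quito.
Step 3: cheapest edge leaving the tree is Quito–Riga (1); add Riga.
Step 4: cheapest edge leaving the tree is Lagos–Riga (3); add Lagos.
Step 5: cheapest edge leaving the tree is Lagos–Tokyo (3); add Tokyo.
Step 6: cheapest edge leaving the tree is Riga–Sofia (5); add Sofia.
Step 7: cheapest edge leaving the tree is Cairo–Riga (6); add Cairo.
Step 8: cheapest edge leaving the tree is Delhi–Sofia (7); add Delhi.
Vertex order: Lima, Oslo, Quito, Riga, Lagos, Tokyo, Sofia, Cairo, Delhi. The 7th vertex is Sofia.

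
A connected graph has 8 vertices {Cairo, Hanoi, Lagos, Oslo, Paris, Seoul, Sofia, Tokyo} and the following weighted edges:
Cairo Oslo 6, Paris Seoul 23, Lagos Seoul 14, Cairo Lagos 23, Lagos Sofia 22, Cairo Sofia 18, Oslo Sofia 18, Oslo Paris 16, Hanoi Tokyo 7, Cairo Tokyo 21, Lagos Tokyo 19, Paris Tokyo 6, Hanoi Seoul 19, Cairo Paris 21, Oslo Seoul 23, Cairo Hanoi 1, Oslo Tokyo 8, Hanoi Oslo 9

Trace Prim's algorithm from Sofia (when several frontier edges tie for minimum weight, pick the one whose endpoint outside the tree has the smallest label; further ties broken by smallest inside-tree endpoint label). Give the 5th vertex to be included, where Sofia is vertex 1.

Tokyo

Grow the tree from Sofia using Prim:
Step 1: cheapest edge leaving the tree is Cairo Sofia (18); add Cairo.
Step 2: cheapest edge leaving the tree is Cairo Hanoi (1); add Hanoi.
Step 3: cheapest edge leaving the tree is Cairo Oslo (6); add Oslo.
Step 4: cheapest edge leaving the tree is Hanoi Tokyo (7); add Tokyo.
Step 5: cheapest edge leaving the tree is Paris Tokyo (6); add Paris.
Step 6: cheapest edge leaving the tree is Lagos Tokyo (19); add Lagos.
Step 7: cheapest edge leaving the tree is Lagos Seoul (14); add Seoul.
Vertex order: Sofia, Cairo, Hanoi, Oslo, Tokyo, Paris, Lagos, Seoul. The 5th vertex is Tokyo.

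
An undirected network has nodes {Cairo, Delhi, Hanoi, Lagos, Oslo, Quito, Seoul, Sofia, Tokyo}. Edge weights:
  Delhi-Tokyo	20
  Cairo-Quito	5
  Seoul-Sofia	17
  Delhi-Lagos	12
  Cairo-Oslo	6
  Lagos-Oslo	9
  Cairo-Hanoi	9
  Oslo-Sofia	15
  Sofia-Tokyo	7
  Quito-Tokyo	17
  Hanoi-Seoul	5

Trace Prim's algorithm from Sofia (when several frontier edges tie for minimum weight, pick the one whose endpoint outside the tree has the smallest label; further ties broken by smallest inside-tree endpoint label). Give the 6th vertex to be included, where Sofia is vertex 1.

Grow the tree from Sofia using Prim:
Step 1: frontier [Sofia-Tokyo 7, Oslo-Sofia 15, Seoul-Sofia 17] → take Sofia-Tokyo (7); add Tokyo.
Step 2: frontier [Oslo-Sofia 15, Seoul-Sofia 17, Quito-Tokyo 17, Delhi-Tokyo 20] → take Oslo-Sofia (15); add Oslo.
Step 3: frontier [Cairo-Oslo 6, Lagos-Oslo 9, Seoul-Sofia 17, Quito-Tokyo 17, Delhi-Tokyo 20] → take Cairo-Oslo (6); add Cairo.
Step 4: frontier [Cairo-Quito 5, Cairo-Hanoi 9, Lagos-Oslo 9, Seoul-Sofia 17, Quito-Tokyo 17, Delhi-Tokyo 20] → take Cairo-Quito (5); add Quito.
Step 5: frontier [Cairo-Hanoi 9, Lagos-Oslo 9, Seoul-Sofia 17, Delhi-Tokyo 20] → take Cairo-Hanoi (9); add Hanoi.
Step 6: frontier [Hanoi-Seoul 5, Lagos-Oslo 9, Seoul-Sofia 17, Delhi-Tokyo 20] → take Hanoi-Seoul (5); add Seoul.
Step 7: frontier [Lagos-Oslo 9, Delhi-Tokyo 20] → take Lagos-Oslo (9); add Lagos.
Step 8: frontier [Delhi-Lagos 12, Delhi-Tokyo 20] → take Delhi-Lagos (12); add Delhi.
Vertex order: Sofia, Tokyo, Oslo, Cairo, Quito, Hanoi, Seoul, Lagos, Delhi. The 6th vertex is Hanoi.

Hanoi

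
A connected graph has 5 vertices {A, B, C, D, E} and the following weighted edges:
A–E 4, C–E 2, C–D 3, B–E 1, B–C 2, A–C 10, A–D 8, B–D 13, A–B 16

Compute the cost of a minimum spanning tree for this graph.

10

Prim, starting at B.
Step 1: cheapest edge leaving the tree is B–E (1); add E.
Step 2: cheapest edge leaving the tree is B–C (2); add C.
Step 3: cheapest edge leaving the tree is C–D (3); add D.
Step 4: cheapest edge leaving the tree is A–E (4); add A.
MST edges: B–E, B–C, C–D, A–E; total weight 1+2+3+4 = 10.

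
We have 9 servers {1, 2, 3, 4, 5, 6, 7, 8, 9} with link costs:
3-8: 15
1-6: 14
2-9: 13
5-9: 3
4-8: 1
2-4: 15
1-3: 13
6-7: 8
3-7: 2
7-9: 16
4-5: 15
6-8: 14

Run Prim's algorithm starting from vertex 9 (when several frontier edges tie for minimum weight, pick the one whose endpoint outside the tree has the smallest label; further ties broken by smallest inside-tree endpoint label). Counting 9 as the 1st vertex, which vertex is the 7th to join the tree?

Prim's algorithm from 9:
Step 1: cheapest edge leaving the tree is 5-9 (3); add 5.
Step 2: cheapest edge leaving the tree is 2-9 (13); add 2.
Step 3: cheapest edge leaving the tree is 2-4 (15); add 4.
Step 4: cheapest edge leaving the tree is 4-8 (1); add 8.
Step 5: cheapest edge leaving the tree is 6-8 (14); add 6.
Step 6: cheapest edge leaving the tree is 6-7 (8); add 7.
Step 7: cheapest edge leaving the tree is 3-7 (2); add 3.
Step 8: cheapest edge leaving the tree is 1-3 (13); add 1.
Vertex order: 9, 5, 2, 4, 8, 6, 7, 3, 1. The 7th vertex is 7.

7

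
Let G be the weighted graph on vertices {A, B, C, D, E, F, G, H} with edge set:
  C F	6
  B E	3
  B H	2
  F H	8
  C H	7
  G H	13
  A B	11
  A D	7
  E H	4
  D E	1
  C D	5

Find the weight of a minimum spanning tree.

37

Grow the tree from D using Prim:
Step 1: frontier [D E 1, C D 5, A D 7] → take D E (1); add E.
Step 2: frontier [C D 5, A D 7, B E 3, E H 4] → take B E (3); add B.
Step 3: frontier [B H 2, A B 11, C D 5, A D 7, E H 4] → take B H (2); add H.
Step 4: frontier [A B 11, C D 5, A D 7, C H 7, F H 8, G H 13] → take C D (5); add C.
Step 5: frontier [A B 11, C F 6, A D 7, F H 8, G H 13] → take C F (6); add F.
Step 6: frontier [A B 11, A D 7, G H 13] → take A D (7); add A.
Step 7: frontier [G H 13] → take G H (13); add G.
MST edges: D E, B E, B H, C D, C F, A D, G H; total weight 1+3+2+5+6+7+13 = 37.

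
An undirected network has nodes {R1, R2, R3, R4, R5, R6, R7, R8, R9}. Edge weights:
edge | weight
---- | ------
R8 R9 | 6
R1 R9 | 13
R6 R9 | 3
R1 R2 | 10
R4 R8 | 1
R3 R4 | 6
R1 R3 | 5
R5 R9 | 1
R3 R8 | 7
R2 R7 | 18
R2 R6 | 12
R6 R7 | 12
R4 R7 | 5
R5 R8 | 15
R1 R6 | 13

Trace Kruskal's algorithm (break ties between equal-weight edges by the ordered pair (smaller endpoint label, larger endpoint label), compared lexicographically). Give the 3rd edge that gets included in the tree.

Kruskal's algorithm — process edges by increasing weight (ties by edge label):
R4 R8 (1): add — endpoints in different components.
R5 R9 (1): add — endpoints in different components.
R6 R9 (3): add — endpoints in different components.
R1 R3 (5): add — endpoints in different components.
R4 R7 (5): add — endpoints in different components.
R3 R4 (6): add — endpoints in different components.
R8 R9 (6): add — endpoints in different components.
R3 R8 (7): skip — R8 and R3 already connected.
R1 R2 (10): add — endpoints in different components.
The 3rd edge added is R6 R9.

R6-R9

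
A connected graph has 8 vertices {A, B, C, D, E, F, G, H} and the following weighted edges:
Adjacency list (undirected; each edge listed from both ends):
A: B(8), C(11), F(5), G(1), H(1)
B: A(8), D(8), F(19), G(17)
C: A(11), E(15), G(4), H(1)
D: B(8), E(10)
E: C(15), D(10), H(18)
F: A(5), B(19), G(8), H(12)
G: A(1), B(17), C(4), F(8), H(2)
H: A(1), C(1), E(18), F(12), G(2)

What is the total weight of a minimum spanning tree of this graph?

Prim's algorithm from A:
Step 1: cheapest edge leaving the tree is A G (1); add G.
Step 2: cheapest edge leaving the tree is A H (1); add H.
Step 3: cheapest edge leaving the tree is C H (1); add C.
Step 4: cheapest edge leaving the tree is A F (5); add F.
Step 5: cheapest edge leaving the tree is A B (8); add B.
Step 6: cheapest edge leaving the tree is B D (8); add D.
Step 7: cheapest edge leaving the tree is D E (10); add E.
MST edges: A G, A H, C H, A F, A B, B D, D E; total weight 1+1+1+5+8+8+10 = 34.

34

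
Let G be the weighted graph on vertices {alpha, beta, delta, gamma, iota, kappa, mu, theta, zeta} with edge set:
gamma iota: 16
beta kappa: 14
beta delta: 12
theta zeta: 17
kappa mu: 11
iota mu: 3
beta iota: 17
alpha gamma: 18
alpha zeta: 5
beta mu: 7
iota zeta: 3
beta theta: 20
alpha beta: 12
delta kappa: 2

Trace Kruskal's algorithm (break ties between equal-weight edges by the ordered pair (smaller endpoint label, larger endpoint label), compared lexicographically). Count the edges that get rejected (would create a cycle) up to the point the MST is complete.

Kruskal: consider edges lightest-first.
delta kappa (2): add — endpoints in different components.
iota mu (3): add — endpoints in different components.
iota zeta (3): add — endpoints in different components.
alpha zeta (5): add — endpoints in different components.
beta mu (7): add — endpoints in different components.
kappa mu (11): add — endpoints in different components.
alpha beta (12): skip — alpha and beta already connected.
beta delta (12): skip — delta and beta already connected.
beta kappa (14): skip — beta and kappa already connected.
gamma iota (16): add — endpoints in different components.
beta iota (17): skip — iota and beta already connected.
theta zeta (17): add — endpoints in different components.
Edges rejected before the tree was complete: 4.

4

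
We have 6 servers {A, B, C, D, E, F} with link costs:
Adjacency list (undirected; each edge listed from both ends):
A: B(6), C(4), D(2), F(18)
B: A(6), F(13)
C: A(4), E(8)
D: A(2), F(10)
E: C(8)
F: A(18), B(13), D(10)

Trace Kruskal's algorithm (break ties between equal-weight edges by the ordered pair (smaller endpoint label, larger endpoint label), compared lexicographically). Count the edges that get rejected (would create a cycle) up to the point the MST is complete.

0

Sort edges by weight, then run Kruskal:
A-D (2): add. Components now {A,D} {B} {C} {E} {F}
A-C (4): add. Components now {A,C,D} {B} {E} {F}
A-B (6): add. Components now {A,B,C,D} {E} {F}
C-E (8): add. Components now {A,B,C,D,E} {F}
D-F (10): add. Components now {A,B,C,D,E,F}
Edges rejected before the tree was complete: 0.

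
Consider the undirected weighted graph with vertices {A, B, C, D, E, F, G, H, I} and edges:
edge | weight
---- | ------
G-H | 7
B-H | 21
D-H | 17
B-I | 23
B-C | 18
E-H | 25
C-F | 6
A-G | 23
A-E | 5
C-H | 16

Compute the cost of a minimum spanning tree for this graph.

Grow the tree from E using Prim:
Step 1: frontier [A-E 5, E-H 25] → take A-E (5); add A.
Step 2: frontier [A-G 23, E-H 25] → take A-G (23); add G.
Step 3: frontier [E-H 25, G-H 7] → take G-H (7); add H.
Step 4: frontier [C-H 16, D-H 17, B-H 21] → take C-H (16); add C.
Step 5: frontier [C-F 6, B-C 18, D-H 17, B-H 21] → take C-F (6); add F.
Step 6: frontier [B-C 18, D-H 17, B-H 21] → take D-H (17); add D.
Step 7: frontier [B-C 18, B-H 21] → take B-C (18); add B.
Step 8: frontier [B-I 23] → take B-I (23); add I.
MST edges: A-E, A-G, G-H, C-H, C-F, D-H, B-C, B-I; total weight 5+23+7+16+6+17+18+23 = 115.

115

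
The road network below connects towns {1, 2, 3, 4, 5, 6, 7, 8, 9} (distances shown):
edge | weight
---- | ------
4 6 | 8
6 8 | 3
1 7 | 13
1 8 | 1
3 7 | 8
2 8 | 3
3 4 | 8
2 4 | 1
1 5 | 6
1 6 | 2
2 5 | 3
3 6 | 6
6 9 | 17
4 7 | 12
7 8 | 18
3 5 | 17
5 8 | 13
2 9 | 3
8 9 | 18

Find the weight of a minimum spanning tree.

Kruskal's algorithm — process edges by increasing weight (ties by edge label):
1 8 (1): add — endpoints in different components.
2 4 (1): add — endpoints in different components.
1 6 (2): add — endpoints in different components.
2 5 (3): add — endpoints in different components.
2 8 (3): add — endpoints in different components.
2 9 (3): add — endpoints in different components.
6 8 (3): skip — 6 and 8 already connected.
1 5 (6): skip — 1 and 5 already connected.
3 6 (6): add — endpoints in different components.
3 4 (8): skip — 3 and 4 already connected.
3 7 (8): add — endpoints in different components.
MST edges: 1 8, 2 4, 1 6, 2 5, 2 8, 2 9, 3 6, 3 7; total weight 1+1+2+3+3+3+6+8 = 27.

27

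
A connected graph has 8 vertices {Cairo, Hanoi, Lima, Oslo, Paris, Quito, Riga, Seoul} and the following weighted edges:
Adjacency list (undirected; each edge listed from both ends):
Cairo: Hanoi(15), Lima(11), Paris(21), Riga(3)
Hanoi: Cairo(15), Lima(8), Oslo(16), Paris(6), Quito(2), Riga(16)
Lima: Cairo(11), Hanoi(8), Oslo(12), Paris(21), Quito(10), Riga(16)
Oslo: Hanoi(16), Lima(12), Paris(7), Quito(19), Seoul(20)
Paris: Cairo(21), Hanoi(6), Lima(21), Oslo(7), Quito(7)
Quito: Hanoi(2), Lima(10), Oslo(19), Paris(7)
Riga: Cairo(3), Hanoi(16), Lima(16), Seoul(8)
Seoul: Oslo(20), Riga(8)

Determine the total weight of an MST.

45

Grow the tree from Oslo using Prim:
Step 1: cheapest edge leaving the tree is Oslo—Paris (7); add Paris.
Step 2: cheapest edge leaving the tree is Hanoi—Paris (6); add Hanoi.
Step 3: cheapest edge leaving the tree is Hanoi—Quito (2); add Quito.
Step 4: cheapest edge leaving the tree is Hanoi—Lima (8); add Lima.
Step 5: cheapest edge leaving the tree is Cairo—Lima (11); add Cairo.
Step 6: cheapest edge leaving the tree is Cairo—Riga (3); add Riga.
Step 7: cheapest edge leaving the tree is Riga—Seoul (8); add Seoul.
MST edges: Oslo—Paris, Hanoi—Paris, Hanoi—Quito, Hanoi—Lima, Cairo—Lima, Cairo—Riga, Riga—Seoul; total weight 7+6+2+8+11+3+8 = 45.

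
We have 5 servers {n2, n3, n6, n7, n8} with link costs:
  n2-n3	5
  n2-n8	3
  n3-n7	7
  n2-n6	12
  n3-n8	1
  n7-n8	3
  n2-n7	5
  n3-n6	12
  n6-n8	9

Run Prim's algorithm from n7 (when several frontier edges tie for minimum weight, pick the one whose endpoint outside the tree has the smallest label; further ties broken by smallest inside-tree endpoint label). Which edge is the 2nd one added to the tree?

Prim, starting at n7.
Step 1: cheapest edge leaving the tree is n7-n8 (3); add n8.
Step 2: cheapest edge leaving the tree is n3-n8 (1); add n3.
Step 3: cheapest edge leaving the tree is n2-n8 (3); add n2.
Step 4: cheapest edge leaving the tree is n6-n8 (9); add n6.
The 2nd edge added is n3-n8.

n3-n8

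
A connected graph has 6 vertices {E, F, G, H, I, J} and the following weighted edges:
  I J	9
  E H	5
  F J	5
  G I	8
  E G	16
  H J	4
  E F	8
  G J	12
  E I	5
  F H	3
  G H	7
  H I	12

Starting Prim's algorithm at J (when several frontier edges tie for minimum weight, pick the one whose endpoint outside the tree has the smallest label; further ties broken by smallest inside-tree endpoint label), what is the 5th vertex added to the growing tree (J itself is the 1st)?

I

Grow the tree from J using Prim:
Step 1: frontier [H J 4, F J 5, I J 9, G J 12] → take H J (4); add H.
Step 2: frontier [F H 3, E H 5, G H 7, H I 12, F J 5, I J 9, G J 12] → take F H (3); add F.
Step 3: frontier [E F 8, E H 5, G H 7, H I 12, I J 9, G J 12] → take E H (5); add E.
Step 4: frontier [E I 5, E G 16, G H 7, H I 12, I J 9, G J 12] → take E I (5); add I.
Step 5: frontier [E G 16, G H 7, G I 8, G J 12] → take G H (7); add G.
Vertex order: J, H, F, E, I, G. The 5th vertex is I.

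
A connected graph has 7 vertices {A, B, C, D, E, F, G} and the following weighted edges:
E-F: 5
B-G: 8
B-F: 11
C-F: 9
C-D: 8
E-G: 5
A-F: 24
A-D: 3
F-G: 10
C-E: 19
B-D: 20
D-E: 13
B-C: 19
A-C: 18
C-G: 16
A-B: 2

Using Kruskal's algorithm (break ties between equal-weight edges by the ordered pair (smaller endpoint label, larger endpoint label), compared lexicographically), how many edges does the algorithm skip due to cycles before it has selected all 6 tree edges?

Kruskal's algorithm — process edges by increasing weight (ties by edge label):
A-B (2): add — endpoints in different components.
A-D (3): add — endpoints in different components.
E-F (5): add — endpoints in different components.
E-G (5): add — endpoints in different components.
B-G (8): add — endpoints in different components.
C-D (8): add — endpoints in different components.
Edges rejected before the tree was complete: 0.

0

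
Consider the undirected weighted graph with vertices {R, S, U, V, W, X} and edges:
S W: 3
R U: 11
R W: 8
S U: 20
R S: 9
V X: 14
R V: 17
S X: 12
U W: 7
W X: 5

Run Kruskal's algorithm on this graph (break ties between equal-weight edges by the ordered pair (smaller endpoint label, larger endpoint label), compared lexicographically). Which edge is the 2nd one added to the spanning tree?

W-X

Sort edges by weight, then run Kruskal:
S W (3): add. Components now {U} {V} {S,W} {X} {R}
W X (5): add. Components now {U} {V} {S,W,X} {R}
U W (7): add. Components now {S,U,W,X} {V} {R}
R W (8): add. Components now {R,S,U,W,X} {V}
R S (9): skip — S and R already connected.
R U (11): skip — U and R already connected.
S X (12): skip — S and X already connected.
V X (14): add. Components now {R,S,U,V,W,X}
The 2nd edge added is W X.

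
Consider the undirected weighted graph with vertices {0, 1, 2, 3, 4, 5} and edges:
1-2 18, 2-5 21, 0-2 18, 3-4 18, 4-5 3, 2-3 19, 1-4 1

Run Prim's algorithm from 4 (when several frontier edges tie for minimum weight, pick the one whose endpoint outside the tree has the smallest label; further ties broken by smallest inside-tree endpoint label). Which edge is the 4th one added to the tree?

0-2

Prim, starting at 4.
Step 1: frontier [1-4 1, 4-5 3, 3-4 18] → take 1-4 (1); add 1.
Step 2: frontier [1-2 18, 4-5 3, 3-4 18] → take 4-5 (3); add 5.
Step 3: frontier [1-2 18, 3-4 18, 2-5 21] → take 1-2 (18); add 2.
Step 4: frontier [0-2 18, 2-3 19, 3-4 18] → take 0-2 (18); add 0.
Step 5: frontier [2-3 19, 3-4 18] → take 3-4 (18); add 3.
The 4th edge added is 0-2.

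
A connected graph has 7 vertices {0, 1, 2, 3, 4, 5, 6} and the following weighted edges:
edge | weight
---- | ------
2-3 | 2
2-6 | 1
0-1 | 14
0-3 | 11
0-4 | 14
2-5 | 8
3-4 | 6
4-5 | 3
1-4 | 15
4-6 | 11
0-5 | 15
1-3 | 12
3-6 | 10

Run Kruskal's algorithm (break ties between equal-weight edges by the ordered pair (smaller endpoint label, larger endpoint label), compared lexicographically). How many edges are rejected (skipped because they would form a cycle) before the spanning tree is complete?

3

Kruskal: consider edges lightest-first.
2-6 (1): add — endpoints in different components.
2-3 (2): add — endpoints in different components.
4-5 (3): add — endpoints in different components.
3-4 (6): add — endpoints in different components.
2-5 (8): skip — 2 and 5 already connected.
3-6 (10): skip — 3 and 6 already connected.
0-3 (11): add — endpoints in different components.
4-6 (11): skip — 4 and 6 already connected.
1-3 (12): add — endpoints in different components.
Edges rejected before the tree was complete: 3.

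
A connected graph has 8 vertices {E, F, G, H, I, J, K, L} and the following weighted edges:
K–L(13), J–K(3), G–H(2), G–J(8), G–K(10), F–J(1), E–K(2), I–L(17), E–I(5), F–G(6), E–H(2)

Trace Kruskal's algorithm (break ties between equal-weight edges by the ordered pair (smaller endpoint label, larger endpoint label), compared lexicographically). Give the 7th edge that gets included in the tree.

K-L

Kruskal's algorithm — process edges by increasing weight (ties by edge label):
F–J (1): add — endpoints in different components.
E–H (2): add — endpoints in different components.
E–K (2): add — endpoints in different components.
G–H (2): add — endpoints in different components.
J–K (3): add — endpoints in different components.
E–I (5): add — endpoints in different components.
F–G (6): skip — F and G already connected.
G–J (8): skip — G and J already connected.
G–K (10): skip — G and K already connected.
K–L (13): add — endpoints in different components.
The 7th edge added is K–L.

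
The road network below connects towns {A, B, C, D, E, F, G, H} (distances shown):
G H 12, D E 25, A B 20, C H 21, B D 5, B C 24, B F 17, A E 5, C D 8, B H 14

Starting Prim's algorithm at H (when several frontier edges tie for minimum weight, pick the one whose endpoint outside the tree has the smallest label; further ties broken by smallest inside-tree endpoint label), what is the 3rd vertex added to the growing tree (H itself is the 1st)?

B

Prim's algorithm from H:
Step 1: cheapest edge leaving the tree is G H (12); add G.
Step 2: cheapest edge leaving the tree is B H (14); add B.
Step 3: cheapest edge leaving the tree is B D (5); add D.
Step 4: cheapest edge leaving the tree is C D (8); add C.
Step 5: cheapest edge leaving the tree is B F (17); add F.
Step 6: cheapest edge leaving the tree is A B (20); add A.
Step 7: cheapest edge leaving the tree is A E (5); add E.
Vertex order: H, G, B, D, C, F, A, E. The 3rd vertex is B.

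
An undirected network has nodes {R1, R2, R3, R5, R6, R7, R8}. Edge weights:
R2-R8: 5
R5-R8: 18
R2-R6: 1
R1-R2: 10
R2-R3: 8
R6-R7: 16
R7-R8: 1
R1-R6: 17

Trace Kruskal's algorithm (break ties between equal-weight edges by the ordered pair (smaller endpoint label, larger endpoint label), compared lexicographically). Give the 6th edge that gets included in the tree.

Sort edges by weight, then run Kruskal:
R2-R6 (1): add — endpoints in different components.
R7-R8 (1): add — endpoints in different components.
R2-R8 (5): add — endpoints in different components.
R2-R3 (8): add — endpoints in different components.
R1-R2 (10): add — endpoints in different components.
R6-R7 (16): skip — R7 and R6 already connected.
R1-R6 (17): skip — R6 and R1 already connected.
R5-R8 (18): add — endpoints in different components.
The 6th edge added is R5-R8.

R5-R8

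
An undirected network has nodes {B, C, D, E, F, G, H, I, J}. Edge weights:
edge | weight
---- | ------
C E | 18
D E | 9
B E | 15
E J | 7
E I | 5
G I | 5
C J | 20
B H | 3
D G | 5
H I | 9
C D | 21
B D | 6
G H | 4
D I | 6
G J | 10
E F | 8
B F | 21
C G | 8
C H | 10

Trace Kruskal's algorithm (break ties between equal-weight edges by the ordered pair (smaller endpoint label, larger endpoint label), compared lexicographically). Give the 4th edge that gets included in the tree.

E-I

Sort edges by weight, then run Kruskal:
B H (3): add — endpoints in different components.
G H (4): add — endpoints in different components.
D G (5): add — endpoints in different components.
E I (5): add — endpoints in different components.
G I (5): add — endpoints in different components.
B D (6): skip — B and D already connected.
D I (6): skip — D and I already connected.
E J (7): add — endpoints in different components.
C G (8): add — endpoints in different components.
E F (8): add — endpoints in different components.
The 4th edge added is E I.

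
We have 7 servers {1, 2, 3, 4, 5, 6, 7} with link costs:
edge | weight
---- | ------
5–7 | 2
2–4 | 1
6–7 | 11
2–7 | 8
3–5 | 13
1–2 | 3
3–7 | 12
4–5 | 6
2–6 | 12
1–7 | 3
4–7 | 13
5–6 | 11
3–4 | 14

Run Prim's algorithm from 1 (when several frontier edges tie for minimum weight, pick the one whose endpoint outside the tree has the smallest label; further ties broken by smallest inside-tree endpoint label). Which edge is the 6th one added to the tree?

3-7

Prim, starting at 1.
Step 1: frontier [1–2 3, 1–7 3] → take 1–2 (3); add 2.
Step 2: frontier [1–7 3, 2–4 1, 2–7 8, 2–6 12] → take 2–4 (1); add 4.
Step 3: frontier [1–7 3, 2–7 8, 2–6 12, 4–5 6, 4–7 13, 3–4 14] → take 1–7 (3); add 7.
Step 4: frontier [2–6 12, 4–5 6, 3–4 14, 5–7 2, 6–7 11, 3–7 12] → take 5–7 (2); add 5.
Step 5: frontier [2–6 12, 3–4 14, 5–6 11, 3–5 13, 6–7 11, 3–7 12] → take 5–6 (11); add 6.
Step 6: frontier [3–4 14, 3–5 13, 3–7 12] → take 3–7 (12); add 3.
The 6th edge added is 3–7.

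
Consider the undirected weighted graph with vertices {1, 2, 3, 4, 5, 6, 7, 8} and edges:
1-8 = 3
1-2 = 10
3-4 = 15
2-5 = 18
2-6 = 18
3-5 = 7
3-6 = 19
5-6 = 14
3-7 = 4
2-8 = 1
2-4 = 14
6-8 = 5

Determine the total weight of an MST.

Prim's algorithm from 7:
Step 1: frontier [3-7 4] → take 3-7 (4); add 3.
Step 2: frontier [3-5 7, 3-4 15, 3-6 19] → take 3-5 (7); add 5.
Step 3: frontier [3-4 15, 3-6 19, 5-6 14, 2-5 18] → take 5-6 (14); add 6.
Step 4: frontier [3-4 15, 2-5 18, 6-8 5, 2-6 18] → take 6-8 (5); add 8.
Step 5: frontier [3-4 15, 2-5 18, 2-6 18, 2-8 1, 1-8 3] → take 2-8 (1); add 2.
Step 6: frontier [1-2 10, 2-4 14, 3-4 15, 1-8 3] → take 1-8 (3); add 1.
Step 7: frontier [2-4 14, 3-4 15] → take 2-4 (14); add 4.
MST edges: 3-7, 3-5, 5-6, 6-8, 2-8, 1-8, 2-4; total weight 4+7+14+5+1+3+14 = 48.

48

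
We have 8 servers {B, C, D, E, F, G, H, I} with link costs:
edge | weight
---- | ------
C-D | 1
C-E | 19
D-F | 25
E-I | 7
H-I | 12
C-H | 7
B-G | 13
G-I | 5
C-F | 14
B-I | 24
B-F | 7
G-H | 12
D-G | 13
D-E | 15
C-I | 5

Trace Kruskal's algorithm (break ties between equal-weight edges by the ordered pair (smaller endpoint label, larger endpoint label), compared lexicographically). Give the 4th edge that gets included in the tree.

Kruskal's algorithm — process edges by increasing weight (ties by edge label):
C-D (1): add — endpoints in different components.
C-I (5): add — endpoints in different components.
G-I (5): add — endpoints in different components.
B-F (7): add — endpoints in different components.
C-H (7): add — endpoints in different components.
E-I (7): add — endpoints in different components.
G-H (12): skip — G and H already connected.
H-I (12): skip — H and I already connected.
B-G (13): add — endpoints in different components.
The 4th edge added is B-F.

B-F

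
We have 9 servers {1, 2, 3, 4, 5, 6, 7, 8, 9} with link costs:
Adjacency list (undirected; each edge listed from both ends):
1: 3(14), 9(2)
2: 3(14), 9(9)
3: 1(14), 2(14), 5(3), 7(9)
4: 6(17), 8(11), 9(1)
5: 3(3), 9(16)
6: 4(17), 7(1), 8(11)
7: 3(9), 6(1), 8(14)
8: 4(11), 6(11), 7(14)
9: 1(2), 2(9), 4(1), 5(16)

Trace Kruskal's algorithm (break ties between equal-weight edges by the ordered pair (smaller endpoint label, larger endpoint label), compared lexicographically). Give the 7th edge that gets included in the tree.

4-8

Sort edges by weight, then run Kruskal:
4–9 (1): add — endpoints in different components.
6–7 (1): add — endpoints in different components.
1–9 (2): add — endpoints in different components.
3–5 (3): add — endpoints in different components.
2–9 (9): add — endpoints in different components.
3–7 (9): add — endpoints in different components.
4–8 (11): add — endpoints in different components.
6–8 (11): add — endpoints in different components.
The 7th edge added is 4–8.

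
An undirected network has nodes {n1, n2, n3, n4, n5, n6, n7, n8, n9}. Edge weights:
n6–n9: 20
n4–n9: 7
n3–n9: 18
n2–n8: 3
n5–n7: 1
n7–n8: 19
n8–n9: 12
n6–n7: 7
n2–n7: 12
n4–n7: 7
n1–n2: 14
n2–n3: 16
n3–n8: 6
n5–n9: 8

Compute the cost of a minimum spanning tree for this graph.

Kruskal: consider edges lightest-first.
n5–n7 (1): add — endpoints in different components.
n2–n8 (3): add — endpoints in different components.
n3–n8 (6): add — endpoints in different components.
n4–n7 (7): add — endpoints in different components.
n4–n9 (7): add — endpoints in different components.
n6–n7 (7): add — endpoints in different components.
n5–n9 (8): skip — n5 and n9 already connected.
n2–n7 (12): add — endpoints in different components.
n8–n9 (12): skip — n8 and n9 already connected.
n1–n2 (14): add — endpoints in different components.
MST edges: n5–n7, n2–n8, n3–n8, n4–n7, n4–n9, n6–n7, n2–n7, n1–n2; total weight 1+3+6+7+7+7+12+14 = 57.

57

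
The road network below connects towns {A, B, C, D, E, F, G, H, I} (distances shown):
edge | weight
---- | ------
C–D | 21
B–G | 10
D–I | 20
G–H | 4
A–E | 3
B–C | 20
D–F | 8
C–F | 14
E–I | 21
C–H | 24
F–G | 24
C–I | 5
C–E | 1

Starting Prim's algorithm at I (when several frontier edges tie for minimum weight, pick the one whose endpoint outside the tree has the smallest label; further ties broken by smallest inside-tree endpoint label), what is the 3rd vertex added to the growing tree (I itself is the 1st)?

Prim, starting at I.
Step 1: frontier [C–I 5, D–I 20, E–I 21] → take C–I (5); add C.
Step 2: frontier [C–E 1, C–F 14, B–C 20, C–D 21, C–H 24, D–I 20, E–I 21] → take C–E (1); add E.
Step 3: frontier [C–F 14, B–C 20, C–D 21, C–H 24, A–E 3, D–I 20] → take A–E (3); add A.
Step 4: frontier [C–F 14, B–C 20, C–D 21, C–H 24, D–I 20] → take C–F (14); add F.
Step 5: frontier [B–C 20, C–D 21, C–H 24, D–F 8, F–G 24, D–I 20] → take D–F (8); add D.
Step 6: frontier [B–C 20, C–H 24, F–G 24] → take B–C (20); add B.
Step 7: frontier [B–G 10, C–H 24, F–G 24] → take B–G (10); add G.
Step 8: frontier [C–H 24, G–H 4] → take G–H (4); add H.
Vertex order: I, C, E, A, F, D, B, G, H. The 3rd vertex is E.

E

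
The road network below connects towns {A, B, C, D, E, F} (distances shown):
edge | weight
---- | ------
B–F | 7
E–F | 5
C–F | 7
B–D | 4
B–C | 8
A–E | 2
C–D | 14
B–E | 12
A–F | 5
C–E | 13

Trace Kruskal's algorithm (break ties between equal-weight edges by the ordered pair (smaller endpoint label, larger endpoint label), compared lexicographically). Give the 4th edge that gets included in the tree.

Kruskal's algorithm — process edges by increasing weight (ties by edge label):
A–E (2): add — endpoints in different components.
B–D (4): add — endpoints in different components.
A–F (5): add — endpoints in different components.
E–F (5): skip — E and F already connected.
B–F (7): add — endpoints in different components.
C–F (7): add — endpoints in different components.
The 4th edge added is B–F.

B-F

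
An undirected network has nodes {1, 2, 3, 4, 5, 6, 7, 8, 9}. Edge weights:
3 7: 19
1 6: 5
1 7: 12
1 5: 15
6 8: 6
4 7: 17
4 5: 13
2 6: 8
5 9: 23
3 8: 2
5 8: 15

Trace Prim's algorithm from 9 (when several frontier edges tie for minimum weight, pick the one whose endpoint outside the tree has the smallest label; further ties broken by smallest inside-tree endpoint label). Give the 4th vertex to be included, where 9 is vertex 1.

Grow the tree from 9 using Prim:
Step 1: cheapest edge leaving the tree is 5 9 (23); add 5.
Step 2: cheapest edge leaving the tree is 4 5 (13); add 4.
Step 3: cheapest edge leaving the tree is 1 5 (15); add 1.
Step 4: cheapest edge leaving the tree is 1 6 (5); add 6.
Step 5: cheapest edge leaving the tree is 6 8 (6); add 8.
Step 6: cheapest edge leaving the tree is 3 8 (2); add 3.
Step 7: cheapest edge leaving the tree is 2 6 (8); add 2.
Step 8: cheapest edge leaving the tree is 1 7 (12); add 7.
Vertex order: 9, 5, 4, 1, 6, 8, 3, 2, 7. The 4th vertex is 1.

1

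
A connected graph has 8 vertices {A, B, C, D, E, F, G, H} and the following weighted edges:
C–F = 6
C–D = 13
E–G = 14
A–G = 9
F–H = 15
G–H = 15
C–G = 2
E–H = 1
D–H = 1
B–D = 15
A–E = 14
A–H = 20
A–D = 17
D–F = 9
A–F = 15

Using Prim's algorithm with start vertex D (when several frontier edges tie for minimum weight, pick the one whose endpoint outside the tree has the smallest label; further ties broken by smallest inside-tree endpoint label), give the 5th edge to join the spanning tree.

C-G

Prim's algorithm from D:
Step 1: cheapest edge leaving the tree is D–H (1); add H.
Step 2: cheapest edge leaving the tree is E–H (1); add E.
Step 3: cheapest edge leaving the tree is D–F (9); add F.
Step 4: cheapest edge leaving the tree is C–F (6); add C.
Step 5: cheapest edge leaving the tree is C–G (2); add G.
Step 6: cheapest edge leaving the tree is A–G (9); add A.
Step 7: cheapest edge leaving the tree is B–D (15); add B.
The 5th edge added is C–G.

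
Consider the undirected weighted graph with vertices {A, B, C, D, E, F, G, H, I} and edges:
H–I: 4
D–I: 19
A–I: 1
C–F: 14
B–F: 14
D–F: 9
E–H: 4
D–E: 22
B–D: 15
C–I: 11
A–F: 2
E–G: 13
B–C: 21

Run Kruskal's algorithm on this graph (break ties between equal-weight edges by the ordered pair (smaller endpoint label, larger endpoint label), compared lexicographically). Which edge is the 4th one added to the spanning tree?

Kruskal: consider edges lightest-first.
A–I (1): add — endpoints in different components.
A–F (2): add — endpoints in different components.
E–H (4): add — endpoints in different components.
H–I (4): add — endpoints in different components.
D–F (9): add — endpoints in different components.
C–I (11): add — endpoints in different components.
E–G (13): add — endpoints in different components.
B–F (14): add — endpoints in different components.
The 4th edge added is H–I.

H-I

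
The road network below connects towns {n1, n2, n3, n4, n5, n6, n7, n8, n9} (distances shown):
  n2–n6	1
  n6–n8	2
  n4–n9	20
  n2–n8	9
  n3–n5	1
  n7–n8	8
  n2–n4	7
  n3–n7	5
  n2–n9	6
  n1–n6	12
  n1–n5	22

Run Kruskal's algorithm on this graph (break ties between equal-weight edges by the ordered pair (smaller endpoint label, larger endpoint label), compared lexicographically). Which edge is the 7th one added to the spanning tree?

Kruskal's algorithm — process edges by increasing weight (ties by edge label):
n2–n6 (1): add — endpoints in different components.
n3–n5 (1): add — endpoints in different components.
n6–n8 (2): add — endpoints in different components.
n3–n7 (5): add — endpoints in different components.
n2–n9 (6): add — endpoints in different components.
n2–n4 (7): add — endpoints in different components.
n7–n8 (8): add — endpoints in different components.
n2–n8 (9): skip — n2 and n8 already connected.
n1–n6 (12): add — endpoints in different components.
The 7th edge added is n7–n8.

n7-n8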